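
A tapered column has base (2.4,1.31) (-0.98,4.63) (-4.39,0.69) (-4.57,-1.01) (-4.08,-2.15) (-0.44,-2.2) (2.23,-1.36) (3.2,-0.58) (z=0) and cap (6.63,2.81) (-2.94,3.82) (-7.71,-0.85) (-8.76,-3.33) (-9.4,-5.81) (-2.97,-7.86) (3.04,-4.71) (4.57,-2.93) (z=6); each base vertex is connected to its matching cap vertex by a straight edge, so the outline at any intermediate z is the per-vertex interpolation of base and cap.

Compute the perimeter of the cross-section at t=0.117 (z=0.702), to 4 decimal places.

Perimeter at t=0.117: 24.6404

Cross-section at t=0.117: each vertex is (1-t)·p0[i] + t·p1[i].
  v1: (1-0.117)·(2.4,1.31) + 0.117·(6.63,2.81) = (2.8949,1.4855)
  v2: (1-0.117)·(-0.98,4.63) + 0.117·(-2.94,3.82) = (-1.2093,4.5352)
  v3: (1-0.117)·(-4.39,0.69) + 0.117·(-7.71,-0.85) = (-4.7784,0.5098)
  v4: (1-0.117)·(-4.57,-1.01) + 0.117·(-8.76,-3.33) = (-5.0602,-1.2814)
  v5: (1-0.117)·(-4.08,-2.15) + 0.117·(-9.4,-5.81) = (-4.7024,-2.5782)
  v6: (1-0.117)·(-0.44,-2.2) + 0.117·(-2.97,-7.86) = (-0.7360,-2.8622)
  v7: (1-0.117)·(2.23,-1.36) + 0.117·(3.04,-4.71) = (2.3248,-1.7520)
  v8: (1-0.117)·(3.2,-0.58) + 0.117·(4.57,-2.93) = (3.3603,-0.8549)
Perimeter = Σ |v_{i+1} − v_i|:
  edge 1→2: √(-4.1042² + 3.0497²) = 5.1133 (running 5.1133)
  edge 2→3: √(-3.5691² + -4.0254²) = 5.3798 (running 10.4931)
  edge 3→4: √(-0.2818² + -1.7913²) = 1.8133 (running 12.3064)
  edge 4→5: √(0.3578² + -1.2968²) = 1.3452 (running 13.6516)
  edge 5→6: √(3.9664² + -0.2840²) = 3.9766 (running 17.6282)
  edge 6→7: √(3.0608² + 1.1103²) = 3.2559 (running 20.8841)
  edge 7→8: √(1.0355² + 0.8970²) = 1.3700 (running 22.2541)
  edge 8→1: √(-0.4654² + 2.3405²) = 2.3863 (running 24.6404)
Perimeter = 24.6404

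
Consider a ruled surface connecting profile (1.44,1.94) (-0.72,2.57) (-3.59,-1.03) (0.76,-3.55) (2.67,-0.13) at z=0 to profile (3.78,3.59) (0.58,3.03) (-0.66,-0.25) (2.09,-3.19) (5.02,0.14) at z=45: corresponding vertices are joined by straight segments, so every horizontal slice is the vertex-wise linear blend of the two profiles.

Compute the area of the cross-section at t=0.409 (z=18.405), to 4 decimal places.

Area at t=0.409: 22.3858

Cross-section at t=0.409: each vertex is (1-t)·p0[i] + t·p1[i].
  v1: (1-0.409)·(1.44,1.94) + 0.409·(3.78,3.59) = (2.3971,2.6148)
  v2: (1-0.409)·(-0.72,2.57) + 0.409·(0.58,3.03) = (-0.1883,2.7581)
  v3: (1-0.409)·(-3.59,-1.03) + 0.409·(-0.66,-0.25) = (-2.3916,-0.7110)
  v4: (1-0.409)·(0.76,-3.55) + 0.409·(2.09,-3.19) = (1.3040,-3.4028)
  v5: (1-0.409)·(2.67,-0.13) + 0.409·(5.02,0.14) = (3.6311,-0.0196)
Shoelace sum Σ(x_i·y_{i+1} − x_{i+1}·y_i):
  i=1: 2.3971·2.7581 − -0.1883·2.6148 = +7.1038 (running +7.1038)
  i=2: -0.1883·-0.7110 − -2.3916·2.7581 = +6.7303 (running +13.8341)
  i=3: -2.3916·-3.4028 − 1.3040·-0.7110 = +9.0652 (running +22.8994)
  i=4: 1.3040·-0.0196 − 3.6311·-3.4028 = +12.3304 (running +35.2298)
  i=5: 3.6311·2.6148 − 2.3971·-0.0196 = +9.5418 (running +44.7716)
Area = |Σ|/2 = |44.7716|/2 = 22.3858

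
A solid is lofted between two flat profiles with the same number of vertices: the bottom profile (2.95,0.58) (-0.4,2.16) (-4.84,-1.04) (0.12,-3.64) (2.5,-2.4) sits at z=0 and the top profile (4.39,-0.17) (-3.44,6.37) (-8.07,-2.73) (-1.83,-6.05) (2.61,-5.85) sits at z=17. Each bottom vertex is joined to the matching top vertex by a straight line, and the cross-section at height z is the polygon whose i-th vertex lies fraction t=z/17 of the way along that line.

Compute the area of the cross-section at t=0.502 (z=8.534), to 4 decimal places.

Area at t=0.502: 54.3448

Cross-section at t=0.502: each vertex is (1-t)·p0[i] + t·p1[i].
  v1: (1-0.502)·(2.95,0.58) + 0.502·(4.39,-0.17) = (3.6729,0.2035)
  v2: (1-0.502)·(-0.4,2.16) + 0.502·(-3.44,6.37) = (-1.9261,4.2734)
  v3: (1-0.502)·(-4.84,-1.04) + 0.502·(-8.07,-2.73) = (-6.4615,-1.8884)
  v4: (1-0.502)·(0.12,-3.64) + 0.502·(-1.83,-6.05) = (-0.8589,-4.8498)
  v5: (1-0.502)·(2.5,-2.4) + 0.502·(2.61,-5.85) = (2.5552,-4.1319)
Shoelace sum Σ(x_i·y_{i+1} − x_{i+1}·y_i):
  i=1: 3.6729·4.2734 − -1.9261·0.2035 = +16.0877 (running +16.0877)
  i=2: -1.9261·-1.8884 − -6.4615·4.2734 = +31.2497 (running +47.3374)
  i=3: -6.4615·-4.8498 − -0.8589·-1.8884 = +29.7150 (running +77.0524)
  i=4: -0.8589·-4.1319 − 2.5552·-4.8498 = +15.9412 (running +92.9937)
  i=5: 2.5552·0.2035 − 3.6729·-4.1319 = +15.6960 (running +108.6896)
Area = |Σ|/2 = |108.6896|/2 = 54.3448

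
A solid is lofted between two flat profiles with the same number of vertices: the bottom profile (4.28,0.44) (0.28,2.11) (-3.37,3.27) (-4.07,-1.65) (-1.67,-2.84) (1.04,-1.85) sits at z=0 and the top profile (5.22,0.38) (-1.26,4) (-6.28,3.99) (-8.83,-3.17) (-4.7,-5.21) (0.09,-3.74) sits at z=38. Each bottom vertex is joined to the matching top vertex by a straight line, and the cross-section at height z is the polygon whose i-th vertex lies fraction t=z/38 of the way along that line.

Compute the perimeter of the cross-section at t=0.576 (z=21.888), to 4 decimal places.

Cross-section at t=0.576: each vertex is (1-t)·p0[i] + t·p1[i].
  v1: (1-0.576)·(4.28,0.44) + 0.576·(5.22,0.38) = (4.8214,0.4054)
  v2: (1-0.576)·(0.28,2.11) + 0.576·(-1.26,4) = (-0.6070,3.1986)
  v3: (1-0.576)·(-3.37,3.27) + 0.576·(-6.28,3.99) = (-5.0462,3.6847)
  v4: (1-0.576)·(-4.07,-1.65) + 0.576·(-8.83,-3.17) = (-6.8118,-2.5255)
  v5: (1-0.576)·(-1.67,-2.84) + 0.576·(-4.7,-5.21) = (-3.4153,-4.2051)
  v6: (1-0.576)·(1.04,-1.85) + 0.576·(0.09,-3.74) = (0.4928,-2.9386)
Perimeter = Σ |v_{i+1} − v_i|:
  edge 1→2: √(-5.4285² + 2.7932²) = 6.1049 (running 6.1049)
  edge 2→3: √(-4.4391² + 0.4861²) = 4.4657 (running 10.5706)
  edge 3→4: √(-1.7656² + -6.2102²) = 6.4563 (running 17.0269)
  edge 4→5: √(3.3965² + -1.6796²) = 3.7891 (running 20.8160)
  edge 5→6: √(3.9081² + 1.2665²) = 4.1082 (running 24.9242)
  edge 6→1: √(4.3286² + 3.3441²) = 5.4699 (running 30.3941)
Perimeter = 30.3941

Perimeter at t=0.576: 30.3941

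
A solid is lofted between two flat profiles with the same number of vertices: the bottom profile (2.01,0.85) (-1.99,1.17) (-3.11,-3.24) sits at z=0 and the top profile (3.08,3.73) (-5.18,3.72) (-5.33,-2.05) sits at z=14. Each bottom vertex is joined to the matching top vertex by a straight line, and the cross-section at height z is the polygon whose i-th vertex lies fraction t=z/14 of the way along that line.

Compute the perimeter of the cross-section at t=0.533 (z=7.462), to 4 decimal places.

Cross-section at t=0.533: each vertex is (1-t)·p0[i] + t·p1[i].
  v1: (1-0.533)·(2.01,0.85) + 0.533·(3.08,3.73) = (2.5803,2.3850)
  v2: (1-0.533)·(-1.99,1.17) + 0.533·(-5.18,3.72) = (-3.6903,2.5292)
  v3: (1-0.533)·(-3.11,-3.24) + 0.533·(-5.33,-2.05) = (-4.2933,-2.6057)
Perimeter = Σ |v_{i+1} − v_i|:
  edge 1→2: √(-6.2706² + 0.1441²) = 6.2722 (running 6.2722)
  edge 2→3: √(-0.6030² + -5.1349²) = 5.1702 (running 11.4424)
  edge 3→1: √(6.8736² + 4.9908²) = 8.4943 (running 19.9367)
Perimeter = 19.9367

Perimeter at t=0.533: 19.9367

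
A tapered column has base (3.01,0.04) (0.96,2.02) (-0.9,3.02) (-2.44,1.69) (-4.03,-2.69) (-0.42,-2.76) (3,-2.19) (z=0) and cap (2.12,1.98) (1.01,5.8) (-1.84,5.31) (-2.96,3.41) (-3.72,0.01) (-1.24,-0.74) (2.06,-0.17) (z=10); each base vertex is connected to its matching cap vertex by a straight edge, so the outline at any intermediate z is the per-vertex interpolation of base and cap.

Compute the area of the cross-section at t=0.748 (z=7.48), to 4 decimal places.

Cross-section at t=0.748: each vertex is (1-t)·p0[i] + t·p1[i].
  v1: (1-0.748)·(3.01,0.04) + 0.748·(2.12,1.98) = (2.3443,1.4911)
  v2: (1-0.748)·(0.96,2.02) + 0.748·(1.01,5.8) = (0.9974,4.8474)
  v3: (1-0.748)·(-0.9,3.02) + 0.748·(-1.84,5.31) = (-1.6031,4.7329)
  v4: (1-0.748)·(-2.44,1.69) + 0.748·(-2.96,3.41) = (-2.8290,2.9766)
  v5: (1-0.748)·(-4.03,-2.69) + 0.748·(-3.72,0.01) = (-3.7981,-0.6704)
  v6: (1-0.748)·(-0.42,-2.76) + 0.748·(-1.24,-0.74) = (-1.0334,-1.2490)
  v7: (1-0.748)·(3,-2.19) + 0.748·(2.06,-0.17) = (2.2969,-0.6790)
Shoelace sum Σ(x_i·y_{i+1} − x_{i+1}·y_i):
  i=1: 2.3443·4.8474 − 0.9974·1.4911 = +9.8765 (running +9.8765)
  i=2: 0.9974·4.7329 − -1.6031·4.8474 = +12.4916 (running +22.3682)
  i=3: -1.6031·2.9766 − -2.8290·4.7329 = +8.6175 (running +30.9856)
  i=4: -2.8290·-0.6704 − -3.7981·2.9766 = +13.2019 (running +44.1875)
  i=5: -3.7981·-1.2490 − -1.0334·-0.6704 = +4.0512 (running +48.2387)
  i=6: -1.0334·-0.6790 − 2.2969·-1.2490 = +3.5706 (running +51.8093)
  i=7: 2.2969·1.4911 − 2.3443·-0.6790 = +5.0168 (running +56.8261)
Area = |Σ|/2 = |56.8261|/2 = 28.4130

Area at t=0.748: 28.4130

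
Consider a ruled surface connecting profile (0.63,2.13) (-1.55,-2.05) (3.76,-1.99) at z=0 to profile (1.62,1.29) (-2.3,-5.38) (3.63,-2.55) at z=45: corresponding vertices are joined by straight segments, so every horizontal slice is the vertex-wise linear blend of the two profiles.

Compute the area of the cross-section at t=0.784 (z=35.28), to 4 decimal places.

Cross-section at t=0.784: each vertex is (1-t)·p0[i] + t·p1[i].
  v1: (1-0.784)·(0.63,2.13) + 0.784·(1.62,1.29) = (1.4062,1.4714)
  v2: (1-0.784)·(-1.55,-2.05) + 0.784·(-2.3,-5.38) = (-2.1380,-4.6607)
  v3: (1-0.784)·(3.76,-1.99) + 0.784·(3.63,-2.55) = (3.6581,-2.4290)
Shoelace sum Σ(x_i·y_{i+1} − x_{i+1}·y_i):
  i=1: 1.4062·-4.6607 − -2.1380·1.4714 = -3.4078 (running -3.4078)
  i=2: -2.1380·-2.4290 − 3.6581·-4.6607 = +22.2426 (running +18.8348)
  i=3: 3.6581·1.4714 − 1.4062·-2.4290 = +8.7983 (running +27.6331)
Area = |Σ|/2 = |27.6331|/2 = 13.8165

Area at t=0.784: 13.8165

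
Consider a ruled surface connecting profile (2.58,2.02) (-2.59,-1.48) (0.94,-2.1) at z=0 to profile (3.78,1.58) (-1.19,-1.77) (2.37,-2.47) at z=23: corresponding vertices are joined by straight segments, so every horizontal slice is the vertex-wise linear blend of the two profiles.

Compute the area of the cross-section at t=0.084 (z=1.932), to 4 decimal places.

Area at t=0.084: 7.7745

Cross-section at t=0.084: each vertex is (1-t)·p0[i] + t·p1[i].
  v1: (1-0.084)·(2.58,2.02) + 0.084·(3.78,1.58) = (2.6808,1.9830)
  v2: (1-0.084)·(-2.59,-1.48) + 0.084·(-1.19,-1.77) = (-2.4724,-1.5044)
  v3: (1-0.084)·(0.94,-2.1) + 0.084·(2.37,-2.47) = (1.0601,-2.1311)
Shoelace sum Σ(x_i·y_{i+1} − x_{i+1}·y_i):
  i=1: 2.6808·-1.5044 − -2.4724·1.9830 = +0.8700 (running +0.8700)
  i=2: -2.4724·-2.1311 − 1.0601·-1.5044 = +6.8637 (running +7.7337)
  i=3: 1.0601·1.9830 − 2.6808·-2.1311 = +7.8153 (running +15.5489)
Area = |Σ|/2 = |15.5489|/2 = 7.7745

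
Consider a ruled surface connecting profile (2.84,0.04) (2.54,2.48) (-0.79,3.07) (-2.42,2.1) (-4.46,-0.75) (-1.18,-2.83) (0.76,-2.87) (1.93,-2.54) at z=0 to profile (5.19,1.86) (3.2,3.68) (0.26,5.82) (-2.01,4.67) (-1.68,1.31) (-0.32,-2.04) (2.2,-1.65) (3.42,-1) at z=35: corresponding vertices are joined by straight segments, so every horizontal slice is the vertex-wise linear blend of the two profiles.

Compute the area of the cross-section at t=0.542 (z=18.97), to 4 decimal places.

Area at t=0.542: 34.2237

Cross-section at t=0.542: each vertex is (1-t)·p0[i] + t·p1[i].
  v1: (1-0.542)·(2.84,0.04) + 0.542·(5.19,1.86) = (4.1137,1.0264)
  v2: (1-0.542)·(2.54,2.48) + 0.542·(3.2,3.68) = (2.8977,3.1304)
  v3: (1-0.542)·(-0.79,3.07) + 0.542·(0.26,5.82) = (-0.2209,4.5605)
  v4: (1-0.542)·(-2.42,2.1) + 0.542·(-2.01,4.67) = (-2.1978,3.4929)
  v5: (1-0.542)·(-4.46,-0.75) + 0.542·(-1.68,1.31) = (-2.9532,0.3665)
  v6: (1-0.542)·(-1.18,-2.83) + 0.542·(-0.32,-2.04) = (-0.7139,-2.4018)
  v7: (1-0.542)·(0.76,-2.87) + 0.542·(2.2,-1.65) = (1.5405,-2.2088)
  v8: (1-0.542)·(1.93,-2.54) + 0.542·(3.42,-1) = (2.7376,-1.7053)
Shoelace sum Σ(x_i·y_{i+1} − x_{i+1}·y_i):
  i=1: 4.1137·3.1304 − 2.8977·1.0264 = +9.9032 (running +9.9032)
  i=2: 2.8977·4.5605 − -0.2209·3.1304 = +13.9066 (running +23.8097)
  i=3: -0.2209·3.4929 − -2.1978·4.5605 = +9.2514 (running +33.0611)
  i=4: -2.1978·0.3665 − -2.9532·3.4929 = +9.5100 (running +42.5711)
  i=5: -2.9532·-2.4018 − -0.7139·0.3665 = +7.3548 (running +49.9259)
  i=6: -0.7139·-2.2088 − 1.5405·-2.4018 = +5.2767 (running +55.2026)
  i=7: 1.5405·-1.7053 − 2.7376·-2.2088 = +3.4196 (running +58.6223)
  i=8: 2.7376·1.0264 − 4.1137·-1.7053 = +9.8251 (running +68.4474)
Area = |Σ|/2 = |68.4474|/2 = 34.2237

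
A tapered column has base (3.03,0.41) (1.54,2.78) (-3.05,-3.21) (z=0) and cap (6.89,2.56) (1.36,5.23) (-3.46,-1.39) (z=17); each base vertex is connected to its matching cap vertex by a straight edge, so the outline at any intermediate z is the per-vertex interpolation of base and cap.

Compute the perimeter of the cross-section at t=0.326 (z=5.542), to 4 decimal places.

Cross-section at t=0.326: each vertex is (1-t)·p0[i] + t·p1[i].
  v1: (1-0.326)·(3.03,0.41) + 0.326·(6.89,2.56) = (4.2884,1.1109)
  v2: (1-0.326)·(1.54,2.78) + 0.326·(1.36,5.23) = (1.4813,3.5787)
  v3: (1-0.326)·(-3.05,-3.21) + 0.326·(-3.46,-1.39) = (-3.1837,-2.6167)
Perimeter = Σ |v_{i+1} − v_i|:
  edge 1→2: √(-2.8070² + 2.4678²) = 3.7376 (running 3.7376)
  edge 2→3: √(-4.6650² + -6.1954²) = 7.7553 (running 11.4929)
  edge 3→1: √(7.4720² + 3.7276²) = 8.3502 (running 19.8431)
Perimeter = 19.8431

Perimeter at t=0.326: 19.8431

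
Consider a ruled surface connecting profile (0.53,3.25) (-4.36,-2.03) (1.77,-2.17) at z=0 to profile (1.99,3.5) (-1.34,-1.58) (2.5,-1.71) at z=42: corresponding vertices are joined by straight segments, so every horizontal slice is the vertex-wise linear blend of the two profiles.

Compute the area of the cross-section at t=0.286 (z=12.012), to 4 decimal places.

Area at t=0.286: 14.6023

Cross-section at t=0.286: each vertex is (1-t)·p0[i] + t·p1[i].
  v1: (1-0.286)·(0.53,3.25) + 0.286·(1.99,3.5) = (0.9476,3.3215)
  v2: (1-0.286)·(-4.36,-2.03) + 0.286·(-1.34,-1.58) = (-3.4963,-1.9013)
  v3: (1-0.286)·(1.77,-2.17) + 0.286·(2.5,-1.71) = (1.9788,-2.0384)
Shoelace sum Σ(x_i·y_{i+1} − x_{i+1}·y_i):
  i=1: 0.9476·-1.9013 − -3.4963·3.3215 = +9.8113 (running +9.8113)
  i=2: -3.4963·-2.0384 − 1.9788·-1.9013 = +10.8892 (running +20.7005)
  i=3: 1.9788·3.3215 − 0.9476·-2.0384 = +8.5041 (running +29.2046)
Area = |Σ|/2 = |29.2046|/2 = 14.6023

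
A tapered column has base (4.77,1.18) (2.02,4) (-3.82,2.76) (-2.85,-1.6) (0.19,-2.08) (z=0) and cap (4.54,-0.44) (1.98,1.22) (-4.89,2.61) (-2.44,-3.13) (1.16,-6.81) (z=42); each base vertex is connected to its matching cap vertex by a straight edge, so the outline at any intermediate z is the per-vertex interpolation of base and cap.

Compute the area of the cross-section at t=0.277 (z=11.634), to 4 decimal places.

Cross-section at t=0.277: each vertex is (1-t)·p0[i] + t·p1[i].
  v1: (1-0.277)·(4.77,1.18) + 0.277·(4.54,-0.44) = (4.7063,0.7313)
  v2: (1-0.277)·(2.02,4) + 0.277·(1.98,1.22) = (2.0089,3.2299)
  v3: (1-0.277)·(-3.82,2.76) + 0.277·(-4.89,2.61) = (-4.1164,2.7184)
  v4: (1-0.277)·(-2.85,-1.6) + 0.277·(-2.44,-3.13) = (-2.7364,-2.0238)
  v5: (1-0.277)·(0.19,-2.08) + 0.277·(1.16,-6.81) = (0.4587,-3.3902)
Shoelace sum Σ(x_i·y_{i+1} − x_{i+1}·y_i):
  i=1: 4.7063·3.2299 − 2.0089·0.7313 = +13.7320 (running +13.7320)
  i=2: 2.0089·2.7184 − -4.1164·3.2299 = +18.7568 (running +32.4888)
  i=3: -4.1164·-2.0238 − -2.7364·2.7184 = +15.7696 (running +48.2585)
  i=4: -2.7364·-3.3902 − 0.4587·-2.0238 = +10.2054 (running +58.4638)
  i=5: 0.4587·0.7313 − 4.7063·-3.3902 = +16.2907 (running +74.7546)
Area = |Σ|/2 = |74.7546|/2 = 37.3773

Area at t=0.277: 37.3773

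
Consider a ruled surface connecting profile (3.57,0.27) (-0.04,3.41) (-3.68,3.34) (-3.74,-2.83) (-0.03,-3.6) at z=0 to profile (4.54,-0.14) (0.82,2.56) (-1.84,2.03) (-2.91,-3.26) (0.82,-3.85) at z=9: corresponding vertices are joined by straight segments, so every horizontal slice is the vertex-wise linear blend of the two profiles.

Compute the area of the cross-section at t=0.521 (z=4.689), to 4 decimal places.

Area at t=0.521: 33.5768

Cross-section at t=0.521: each vertex is (1-t)·p0[i] + t·p1[i].
  v1: (1-0.521)·(3.57,0.27) + 0.521·(4.54,-0.14) = (4.0754,0.0564)
  v2: (1-0.521)·(-0.04,3.41) + 0.521·(0.82,2.56) = (0.4081,2.9672)
  v3: (1-0.521)·(-3.68,3.34) + 0.521·(-1.84,2.03) = (-2.7214,2.6575)
  v4: (1-0.521)·(-3.74,-2.83) + 0.521·(-2.91,-3.26) = (-3.3076,-3.0540)
  v5: (1-0.521)·(-0.03,-3.6) + 0.521·(0.82,-3.85) = (0.4128,-3.7302)
Shoelace sum Σ(x_i·y_{i+1} − x_{i+1}·y_i):
  i=1: 4.0754·2.9672 − 0.4081·0.0564 = +12.0692 (running +12.0692)
  i=2: 0.4081·2.6575 − -2.7214·2.9672 = +9.1591 (running +21.2283)
  i=3: -2.7214·-3.0540 − -3.3076·2.6575 = +17.1009 (running +38.3293)
  i=4: -3.3076·-3.7302 − 0.4128·-3.0540 = +13.5989 (running +51.9282)
  i=5: 0.4128·0.0564 − 4.0754·-3.7302 = +15.2254 (running +67.1536)
Area = |Σ|/2 = |67.1536|/2 = 33.5768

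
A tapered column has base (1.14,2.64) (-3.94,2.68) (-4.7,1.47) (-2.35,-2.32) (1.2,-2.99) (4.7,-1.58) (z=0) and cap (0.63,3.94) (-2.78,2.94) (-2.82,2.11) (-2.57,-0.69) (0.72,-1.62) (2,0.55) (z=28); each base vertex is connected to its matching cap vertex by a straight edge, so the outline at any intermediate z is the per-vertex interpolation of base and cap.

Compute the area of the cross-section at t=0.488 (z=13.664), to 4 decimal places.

Area at t=0.488: 27.1816

Cross-section at t=0.488: each vertex is (1-t)·p0[i] + t·p1[i].
  v1: (1-0.488)·(1.14,2.64) + 0.488·(0.63,3.94) = (0.8911,3.2744)
  v2: (1-0.488)·(-3.94,2.68) + 0.488·(-2.78,2.94) = (-3.3739,2.8069)
  v3: (1-0.488)·(-4.7,1.47) + 0.488·(-2.82,2.11) = (-3.7826,1.7823)
  v4: (1-0.488)·(-2.35,-2.32) + 0.488·(-2.57,-0.69) = (-2.4574,-1.5246)
  v5: (1-0.488)·(1.2,-2.99) + 0.488·(0.72,-1.62) = (0.9658,-2.3214)
  v6: (1-0.488)·(4.7,-1.58) + 0.488·(2,0.55) = (3.3824,-0.5406)
Shoelace sum Σ(x_i·y_{i+1} − x_{i+1}·y_i):
  i=1: 0.8911·2.8069 − -3.3739·3.2744 = +13.5488 (running +13.5488)
  i=2: -3.3739·1.7823 − -3.7826·2.8069 = +4.6038 (running +18.1526)
  i=3: -3.7826·-1.5246 − -2.4574·1.7823 = +10.1465 (running +28.2992)
  i=4: -2.4574·-2.3214 − 0.9658·-1.5246 = +7.1770 (running +35.4761)
  i=5: 0.9658·-0.5406 − 3.3824·-2.3214 = +7.3300 (running +42.8061)
  i=6: 3.3824·3.2744 − 0.8911·-0.5406 = +11.5570 (running +54.3632)
Area = |Σ|/2 = |54.3632|/2 = 27.1816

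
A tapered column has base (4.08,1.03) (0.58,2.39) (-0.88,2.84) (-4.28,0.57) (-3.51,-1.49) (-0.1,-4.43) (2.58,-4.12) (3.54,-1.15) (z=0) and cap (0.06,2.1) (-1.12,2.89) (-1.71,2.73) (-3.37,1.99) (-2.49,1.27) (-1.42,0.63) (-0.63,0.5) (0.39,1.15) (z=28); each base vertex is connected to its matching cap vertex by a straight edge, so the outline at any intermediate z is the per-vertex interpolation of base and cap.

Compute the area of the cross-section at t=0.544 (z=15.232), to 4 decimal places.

Cross-section at t=0.544: each vertex is (1-t)·p0[i] + t·p1[i].
  v1: (1-0.544)·(4.08,1.03) + 0.544·(0.06,2.1) = (1.8931,1.6121)
  v2: (1-0.544)·(0.58,2.39) + 0.544·(-1.12,2.89) = (-0.3448,2.6620)
  v3: (1-0.544)·(-0.88,2.84) + 0.544·(-1.71,2.73) = (-1.3315,2.7802)
  v4: (1-0.544)·(-4.28,0.57) + 0.544·(-3.37,1.99) = (-3.7850,1.3425)
  v5: (1-0.544)·(-3.51,-1.49) + 0.544·(-2.49,1.27) = (-2.9551,0.0114)
  v6: (1-0.544)·(-0.1,-4.43) + 0.544·(-1.42,0.63) = (-0.8181,-1.6774)
  v7: (1-0.544)·(2.58,-4.12) + 0.544·(-0.63,0.5) = (0.8338,-1.6067)
  v8: (1-0.544)·(3.54,-1.15) + 0.544·(0.39,1.15) = (1.8264,0.1012)
Shoelace sum Σ(x_i·y_{i+1} − x_{i+1}·y_i):
  i=1: 1.8931·2.6620 − -0.3448·1.6121 = +5.5953 (running +5.5953)
  i=2: -0.3448·2.7802 − -1.3315·2.6620 = +2.5859 (running +8.1812)
  i=3: -1.3315·1.3425 − -3.7850·2.7802 = +8.7353 (running +16.9165)
  i=4: -3.7850·0.0114 − -2.9551·1.3425 = +3.9239 (running +20.8404)
  i=5: -2.9551·-1.6774 − -0.8181·0.0114 = +4.9662 (running +25.8065)
  i=6: -0.8181·-1.6067 − 0.8338·-1.6774 = +2.7129 (running +28.5195)
  i=7: 0.8338·0.1012 − 1.8264·-1.6067 = +3.0189 (running +31.5384)
  i=8: 1.8264·1.6121 − 1.8931·0.1012 = +2.7527 (running +34.2911)
Area = |Σ|/2 = |34.2911|/2 = 17.1455

Area at t=0.544: 17.1455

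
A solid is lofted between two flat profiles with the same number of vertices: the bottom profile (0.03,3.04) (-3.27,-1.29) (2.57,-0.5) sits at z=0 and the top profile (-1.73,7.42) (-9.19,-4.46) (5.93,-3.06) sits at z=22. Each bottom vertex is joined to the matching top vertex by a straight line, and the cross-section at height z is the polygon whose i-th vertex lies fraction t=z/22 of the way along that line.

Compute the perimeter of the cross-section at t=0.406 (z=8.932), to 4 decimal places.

Perimeter at t=0.406: 26.4426

Cross-section at t=0.406: each vertex is (1-t)·p0[i] + t·p1[i].
  v1: (1-0.406)·(0.03,3.04) + 0.406·(-1.73,7.42) = (-0.6846,4.8183)
  v2: (1-0.406)·(-3.27,-1.29) + 0.406·(-9.19,-4.46) = (-5.6735,-2.5770)
  v3: (1-0.406)·(2.57,-0.5) + 0.406·(5.93,-3.06) = (3.9342,-1.5394)
Perimeter = Σ |v_{i+1} − v_i|:
  edge 1→2: √(-4.9890² + -7.3953²) = 8.9208 (running 8.9208)
  edge 2→3: √(9.6077² + 1.0377²) = 9.6636 (running 18.5843)
  edge 3→1: √(-4.6187² + 6.3576²) = 7.8583 (running 26.4426)
Perimeter = 26.4426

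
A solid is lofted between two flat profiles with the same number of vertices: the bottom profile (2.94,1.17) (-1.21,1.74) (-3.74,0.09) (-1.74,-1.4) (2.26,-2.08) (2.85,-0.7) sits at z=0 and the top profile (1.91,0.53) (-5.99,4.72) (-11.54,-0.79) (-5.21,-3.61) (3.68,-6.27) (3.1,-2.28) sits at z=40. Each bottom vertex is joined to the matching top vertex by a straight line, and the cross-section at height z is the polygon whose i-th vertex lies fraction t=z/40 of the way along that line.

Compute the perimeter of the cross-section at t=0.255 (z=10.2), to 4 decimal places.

Perimeter at t=0.255: 22.7139

Cross-section at t=0.255: each vertex is (1-t)·p0[i] + t·p1[i].
  v1: (1-0.255)·(2.94,1.17) + 0.255·(1.91,0.53) = (2.6774,1.0068)
  v2: (1-0.255)·(-1.21,1.74) + 0.255·(-5.99,4.72) = (-2.4289,2.4999)
  v3: (1-0.255)·(-3.74,0.09) + 0.255·(-11.54,-0.79) = (-5.7290,-0.1344)
  v4: (1-0.255)·(-1.74,-1.4) + 0.255·(-5.21,-3.61) = (-2.6249,-1.9635)
  v5: (1-0.255)·(2.26,-2.08) + 0.255·(3.68,-6.27) = (2.6221,-3.1484)
  v6: (1-0.255)·(2.85,-0.7) + 0.255·(3.1,-2.28) = (2.9138,-1.1029)
Perimeter = Σ |v_{i+1} − v_i|:
  edge 1→2: √(-5.1063² + 1.4931²) = 5.3201 (running 5.3201)
  edge 2→3: √(-3.3001² + -2.6343²) = 4.2226 (running 9.5427)
  edge 3→4: √(3.1041² + -1.8291²) = 3.6030 (running 13.1456)
  edge 4→5: √(5.2470² + -1.1849²) = 5.3791 (running 18.5247)
  edge 5→6: √(0.2917² + 2.0455²) = 2.0662 (running 20.5910)
  edge 6→1: √(-0.2364² + 2.1097²) = 2.1229 (running 22.7139)
Perimeter = 22.7139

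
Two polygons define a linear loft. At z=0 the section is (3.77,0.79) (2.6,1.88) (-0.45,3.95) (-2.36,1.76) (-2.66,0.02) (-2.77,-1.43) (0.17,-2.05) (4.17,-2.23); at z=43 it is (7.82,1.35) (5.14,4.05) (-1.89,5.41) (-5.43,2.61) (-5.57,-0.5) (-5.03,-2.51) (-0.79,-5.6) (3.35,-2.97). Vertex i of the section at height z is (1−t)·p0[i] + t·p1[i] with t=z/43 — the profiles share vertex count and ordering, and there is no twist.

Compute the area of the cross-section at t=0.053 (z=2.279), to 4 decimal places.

Cross-section at t=0.053: each vertex is (1-t)·p0[i] + t·p1[i].
  v1: (1-0.053)·(3.77,0.79) + 0.053·(7.82,1.35) = (3.9846,0.8197)
  v2: (1-0.053)·(2.6,1.88) + 0.053·(5.14,4.05) = (2.7346,1.9950)
  v3: (1-0.053)·(-0.45,3.95) + 0.053·(-1.89,5.41) = (-0.5263,4.0274)
  v4: (1-0.053)·(-2.36,1.76) + 0.053·(-5.43,2.61) = (-2.5227,1.8051)
  v5: (1-0.053)·(-2.66,0.02) + 0.053·(-5.57,-0.5) = (-2.8142,-0.0076)
  v6: (1-0.053)·(-2.77,-1.43) + 0.053·(-5.03,-2.51) = (-2.8898,-1.4872)
  v7: (1-0.053)·(0.17,-2.05) + 0.053·(-0.79,-5.6) = (0.1191,-2.2381)
  v8: (1-0.053)·(4.17,-2.23) + 0.053·(3.35,-2.97) = (4.1265,-2.2692)
Shoelace sum Σ(x_i·y_{i+1} − x_{i+1}·y_i):
  i=1: 3.9846·1.9950 − 2.7346·0.8197 = +5.7079 (running +5.7079)
  i=2: 2.7346·4.0274 − -0.5263·1.9950 = +12.0634 (running +17.7713)
  i=3: -0.5263·1.8051 − -2.5227·4.0274 = +9.2099 (running +26.9811)
  i=4: -2.5227·-0.0076 − -2.8142·1.8051 = +5.0989 (running +32.0800)
  i=5: -2.8142·-1.4872 − -2.8898·-0.0076 = +4.1636 (running +36.2436)
  i=6: -2.8898·-2.2381 − 0.1191·-1.4872 = +6.6449 (running +42.8886)
  i=7: 0.1191·-2.2692 − 4.1265·-2.2381 = +8.9655 (running +51.8541)
  i=8: 4.1265·0.8197 − 3.9846·-2.2692 = +12.4245 (running +64.2786)
Area = |Σ|/2 = |64.2786|/2 = 32.1393

Area at t=0.053: 32.1393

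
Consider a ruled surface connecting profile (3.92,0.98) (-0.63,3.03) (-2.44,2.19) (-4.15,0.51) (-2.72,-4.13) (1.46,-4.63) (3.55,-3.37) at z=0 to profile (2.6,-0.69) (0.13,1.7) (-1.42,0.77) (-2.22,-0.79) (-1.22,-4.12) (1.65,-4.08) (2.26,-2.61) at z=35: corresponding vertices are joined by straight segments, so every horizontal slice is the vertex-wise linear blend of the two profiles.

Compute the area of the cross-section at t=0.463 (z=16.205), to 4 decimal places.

Area at t=0.463: 32.4409

Cross-section at t=0.463: each vertex is (1-t)·p0[i] + t·p1[i].
  v1: (1-0.463)·(3.92,0.98) + 0.463·(2.6,-0.69) = (3.3088,0.2068)
  v2: (1-0.463)·(-0.63,3.03) + 0.463·(0.13,1.7) = (-0.2781,2.4142)
  v3: (1-0.463)·(-2.44,2.19) + 0.463·(-1.42,0.77) = (-1.9677,1.5325)
  v4: (1-0.463)·(-4.15,0.51) + 0.463·(-2.22,-0.79) = (-3.2564,-0.0919)
  v5: (1-0.463)·(-2.72,-4.13) + 0.463·(-1.22,-4.12) = (-2.0255,-4.1254)
  v6: (1-0.463)·(1.46,-4.63) + 0.463·(1.65,-4.08) = (1.5480,-4.3753)
  v7: (1-0.463)·(3.55,-3.37) + 0.463·(2.26,-2.61) = (2.9527,-3.0181)
Shoelace sum Σ(x_i·y_{i+1} − x_{i+1}·y_i):
  i=1: 3.3088·2.4142 − -0.2781·0.2068 = +8.0457 (running +8.0457)
  i=2: -0.2781·1.5325 − -1.9677·2.4142 = +4.3243 (running +12.3701)
  i=3: -1.9677·-0.0919 − -3.2564·1.5325 = +5.1714 (running +17.5415)
  i=4: -3.2564·-4.1254 − -2.0255·-0.0919 = +13.2478 (running +30.7892)
  i=5: -2.0255·-4.3753 − 1.5480·-4.1254 = +15.2482 (running +46.0374)
  i=6: 1.5480·-3.0181 − 2.9527·-4.3753 = +8.2473 (running +54.2847)
  i=7: 2.9527·0.2068 − 3.3088·-3.0181 = +10.5971 (running +64.8818)
Area = |Σ|/2 = |64.8818|/2 = 32.4409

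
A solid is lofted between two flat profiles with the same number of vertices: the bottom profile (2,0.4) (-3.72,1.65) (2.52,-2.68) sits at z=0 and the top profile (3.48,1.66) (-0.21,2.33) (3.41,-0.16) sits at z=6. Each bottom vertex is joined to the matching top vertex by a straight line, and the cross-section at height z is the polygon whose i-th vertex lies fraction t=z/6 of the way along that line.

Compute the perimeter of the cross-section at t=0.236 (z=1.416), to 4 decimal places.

Perimeter at t=0.236: 15.0060

Cross-section at t=0.236: each vertex is (1-t)·p0[i] + t·p1[i].
  v1: (1-0.236)·(2,0.4) + 0.236·(3.48,1.66) = (2.3493,0.6974)
  v2: (1-0.236)·(-3.72,1.65) + 0.236·(-0.21,2.33) = (-2.8916,1.8105)
  v3: (1-0.236)·(2.52,-2.68) + 0.236·(3.41,-0.16) = (2.7300,-2.0853)
Perimeter = Σ |v_{i+1} − v_i|:
  edge 1→2: √(-5.2409² + 1.1131²) = 5.3578 (running 5.3578)
  edge 2→3: √(5.6217² + -3.8958²) = 6.8396 (running 12.1974)
  edge 3→1: √(-0.3808² + 2.7826²) = 2.8086 (running 15.0060)
Perimeter = 15.0060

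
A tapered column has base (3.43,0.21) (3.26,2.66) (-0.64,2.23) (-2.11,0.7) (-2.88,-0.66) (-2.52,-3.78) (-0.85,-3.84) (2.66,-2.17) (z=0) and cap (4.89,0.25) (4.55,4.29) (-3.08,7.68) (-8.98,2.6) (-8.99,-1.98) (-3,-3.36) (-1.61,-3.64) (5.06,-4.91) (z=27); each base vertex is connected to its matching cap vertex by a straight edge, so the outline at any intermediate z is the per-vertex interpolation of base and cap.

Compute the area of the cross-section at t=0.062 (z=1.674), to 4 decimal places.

Area at t=0.062: 34.3008

Cross-section at t=0.062: each vertex is (1-t)·p0[i] + t·p1[i].
  v1: (1-0.062)·(3.43,0.21) + 0.062·(4.89,0.25) = (3.5205,0.2125)
  v2: (1-0.062)·(3.26,2.66) + 0.062·(4.55,4.29) = (3.3400,2.7611)
  v3: (1-0.062)·(-0.64,2.23) + 0.062·(-3.08,7.68) = (-0.7913,2.5679)
  v4: (1-0.062)·(-2.11,0.7) + 0.062·(-8.98,2.6) = (-2.5359,0.8178)
  v5: (1-0.062)·(-2.88,-0.66) + 0.062·(-8.99,-1.98) = (-3.2588,-0.7418)
  v6: (1-0.062)·(-2.52,-3.78) + 0.062·(-3,-3.36) = (-2.5498,-3.7540)
  v7: (1-0.062)·(-0.85,-3.84) + 0.062·(-1.61,-3.64) = (-0.8971,-3.8276)
  v8: (1-0.062)·(2.66,-2.17) + 0.062·(5.06,-4.91) = (2.8088,-2.3399)
Shoelace sum Σ(x_i·y_{i+1} − x_{i+1}·y_i):
  i=1: 3.5205·2.7611 − 3.3400·0.2125 = +9.0107 (running +9.0107)
  i=2: 3.3400·2.5679 − -0.7913·2.7611 = +10.7615 (running +19.7722)
  i=3: -0.7913·0.8178 − -2.5359·2.5679 = +5.8649 (running +25.6371)
  i=4: -2.5359·-0.7418 − -3.2588·0.8178 = +4.5463 (running +30.1835)
  i=5: -3.2588·-3.7540 − -2.5498·-0.7418 = +10.3420 (running +40.5254)
  i=6: -2.5498·-3.8276 − -0.8971·-3.7540 = +6.3917 (running +46.9171)
  i=7: -0.8971·-2.3399 − 2.8088·-3.8276 = +12.8501 (running +59.7672)
  i=8: 2.8088·0.2125 − 3.5205·-2.3399 = +8.8344 (running +68.6016)
Area = |Σ|/2 = |68.6016|/2 = 34.3008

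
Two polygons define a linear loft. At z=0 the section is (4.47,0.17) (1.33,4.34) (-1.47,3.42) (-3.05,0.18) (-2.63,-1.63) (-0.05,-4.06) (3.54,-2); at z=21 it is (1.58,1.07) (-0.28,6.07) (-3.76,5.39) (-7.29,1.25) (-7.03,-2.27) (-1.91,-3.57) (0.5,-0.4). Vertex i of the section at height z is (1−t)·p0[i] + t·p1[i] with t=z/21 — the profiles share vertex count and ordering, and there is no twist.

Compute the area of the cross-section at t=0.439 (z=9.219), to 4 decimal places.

Area at t=0.439: 46.9692

Cross-section at t=0.439: each vertex is (1-t)·p0[i] + t·p1[i].
  v1: (1-0.439)·(4.47,0.17) + 0.439·(1.58,1.07) = (3.2013,0.5651)
  v2: (1-0.439)·(1.33,4.34) + 0.439·(-0.28,6.07) = (0.6232,5.0995)
  v3: (1-0.439)·(-1.47,3.42) + 0.439·(-3.76,5.39) = (-2.4753,4.2848)
  v4: (1-0.439)·(-3.05,0.18) + 0.439·(-7.29,1.25) = (-4.9114,0.6497)
  v5: (1-0.439)·(-2.63,-1.63) + 0.439·(-7.03,-2.27) = (-4.5616,-1.9110)
  v6: (1-0.439)·(-0.05,-4.06) + 0.439·(-1.91,-3.57) = (-0.8665,-3.8449)
  v7: (1-0.439)·(3.54,-2) + 0.439·(0.5,-0.4) = (2.2054,-1.2976)
Shoelace sum Σ(x_i·y_{i+1} − x_{i+1}·y_i):
  i=1: 3.2013·5.0995 − 0.6232·0.5651 = +15.9727 (running +15.9727)
  i=2: 0.6232·4.2848 − -2.4753·5.0995 = +15.2931 (running +31.2658)
  i=3: -2.4753·0.6497 − -4.9114·4.2848 = +19.4361 (running +50.7019)
  i=4: -4.9114·-1.9110 − -4.5616·0.6497 = +12.3492 (running +63.0511)
  i=5: -4.5616·-3.8449 − -0.8665·-1.9110 = +15.8829 (running +78.9340)
  i=6: -0.8665·-1.2976 − 2.2054·-3.8449 = +9.6041 (running +88.5381)
  i=7: 2.2054·0.5651 − 3.2013·-1.2976 = +5.4003 (running +93.9384)
Area = |Σ|/2 = |93.9384|/2 = 46.9692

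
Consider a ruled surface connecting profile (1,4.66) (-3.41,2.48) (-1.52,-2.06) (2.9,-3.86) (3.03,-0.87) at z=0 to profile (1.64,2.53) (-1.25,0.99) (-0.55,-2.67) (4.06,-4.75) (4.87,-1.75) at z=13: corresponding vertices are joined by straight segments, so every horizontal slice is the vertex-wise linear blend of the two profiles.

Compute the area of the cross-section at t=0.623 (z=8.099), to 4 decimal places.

Area at t=0.623: 28.7962

Cross-section at t=0.623: each vertex is (1-t)·p0[i] + t·p1[i].
  v1: (1-0.623)·(1,4.66) + 0.623·(1.64,2.53) = (1.3987,3.3330)
  v2: (1-0.623)·(-3.41,2.48) + 0.623·(-1.25,0.99) = (-2.0643,1.5517)
  v3: (1-0.623)·(-1.52,-2.06) + 0.623·(-0.55,-2.67) = (-0.9157,-2.4400)
  v4: (1-0.623)·(2.9,-3.86) + 0.623·(4.06,-4.75) = (3.6227,-4.4145)
  v5: (1-0.623)·(3.03,-0.87) + 0.623·(4.87,-1.75) = (4.1763,-1.4182)
Shoelace sum Σ(x_i·y_{i+1} − x_{i+1}·y_i):
  i=1: 1.3987·1.5517 − -2.0643·3.3330 = +9.0508 (running +9.0508)
  i=2: -2.0643·-2.4400 − -0.9157·1.5517 = +6.4579 (running +15.5087)
  i=3: -0.9157·-4.4145 − 3.6227·-2.4400 = +12.8817 (running +28.3905)
  i=4: 3.6227·-1.4182 − 4.1763·-4.4145 = +13.2984 (running +41.6889)
  i=5: 4.1763·3.3330 − 1.3987·-1.4182 = +15.9034 (running +57.5923)
Area = |Σ|/2 = |57.5923|/2 = 28.7962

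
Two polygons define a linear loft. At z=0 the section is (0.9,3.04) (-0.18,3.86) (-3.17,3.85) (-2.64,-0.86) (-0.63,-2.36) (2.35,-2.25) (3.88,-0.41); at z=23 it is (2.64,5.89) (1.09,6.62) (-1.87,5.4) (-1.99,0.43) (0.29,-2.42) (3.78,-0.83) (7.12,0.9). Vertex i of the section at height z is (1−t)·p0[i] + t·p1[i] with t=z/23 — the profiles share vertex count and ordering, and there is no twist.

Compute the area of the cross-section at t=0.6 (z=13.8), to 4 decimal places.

Area at t=0.6: 42.1726

Cross-section at t=0.6: each vertex is (1-t)·p0[i] + t·p1[i].
  v1: (1-0.6)·(0.9,3.04) + 0.6·(2.64,5.89) = (1.9440,4.7500)
  v2: (1-0.6)·(-0.18,3.86) + 0.6·(1.09,6.62) = (0.5820,5.5160)
  v3: (1-0.6)·(-3.17,3.85) + 0.6·(-1.87,5.4) = (-2.3900,4.7800)
  v4: (1-0.6)·(-2.64,-0.86) + 0.6·(-1.99,0.43) = (-2.2500,-0.0860)
  v5: (1-0.6)·(-0.63,-2.36) + 0.6·(0.29,-2.42) = (-0.0780,-2.3960)
  v6: (1-0.6)·(2.35,-2.25) + 0.6·(3.78,-0.83) = (3.2080,-1.3980)
  v7: (1-0.6)·(3.88,-0.41) + 0.6·(7.12,0.9) = (5.8240,0.3760)
Shoelace sum Σ(x_i·y_{i+1} − x_{i+1}·y_i):
  i=1: 1.9440·5.5160 − 0.5820·4.7500 = +7.9586 (running +7.9586)
  i=2: 0.5820·4.7800 − -2.3900·5.5160 = +15.9652 (running +23.9238)
  i=3: -2.3900·-0.0860 − -2.2500·4.7800 = +10.9605 (running +34.8843)
  i=4: -2.2500·-2.3960 − -0.0780·-0.0860 = +5.3843 (running +40.2686)
  i=5: -0.0780·-1.3980 − 3.2080·-2.3960 = +7.7954 (running +48.0640)
  i=6: 3.2080·0.3760 − 5.8240·-1.3980 = +9.3482 (running +57.4122)
  i=7: 5.8240·4.7500 − 1.9440·0.3760 = +26.9331 (running +84.3453)
Area = |Σ|/2 = |84.3453|/2 = 42.1726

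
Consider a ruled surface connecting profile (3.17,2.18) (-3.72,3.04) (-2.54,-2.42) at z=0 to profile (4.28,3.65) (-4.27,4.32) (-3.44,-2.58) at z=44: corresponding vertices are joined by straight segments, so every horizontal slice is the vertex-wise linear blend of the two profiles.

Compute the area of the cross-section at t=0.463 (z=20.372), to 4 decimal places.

Cross-section at t=0.463: each vertex is (1-t)·p0[i] + t·p1[i].
  v1: (1-0.463)·(3.17,2.18) + 0.463·(4.28,3.65) = (3.6839,2.8606)
  v2: (1-0.463)·(-3.72,3.04) + 0.463·(-4.27,4.32) = (-3.9746,3.6326)
  v3: (1-0.463)·(-2.54,-2.42) + 0.463·(-3.44,-2.58) = (-2.9567,-2.4941)
Shoelace sum Σ(x_i·y_{i+1} − x_{i+1}·y_i):
  i=1: 3.6839·3.6326 − -3.9746·2.8606 = +24.7523 (running +24.7523)
  i=2: -3.9746·-2.4941 − -2.9567·3.6326 = +20.6537 (running +45.4060)
  i=3: -2.9567·2.8606 − 3.6839·-2.4941 = +0.7301 (running +46.1361)
Area = |Σ|/2 = |46.1361|/2 = 23.0680

Area at t=0.463: 23.0680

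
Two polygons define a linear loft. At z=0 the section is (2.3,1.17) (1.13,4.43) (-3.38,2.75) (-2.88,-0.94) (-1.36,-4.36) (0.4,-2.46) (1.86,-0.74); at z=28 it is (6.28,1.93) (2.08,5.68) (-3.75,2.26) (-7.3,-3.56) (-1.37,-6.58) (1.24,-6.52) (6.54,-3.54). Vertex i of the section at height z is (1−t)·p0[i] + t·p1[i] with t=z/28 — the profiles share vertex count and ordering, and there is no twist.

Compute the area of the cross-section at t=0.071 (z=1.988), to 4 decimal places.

Area at t=0.071: 35.3844

Cross-section at t=0.071: each vertex is (1-t)·p0[i] + t·p1[i].
  v1: (1-0.071)·(2.3,1.17) + 0.071·(6.28,1.93) = (2.5826,1.2240)
  v2: (1-0.071)·(1.13,4.43) + 0.071·(2.08,5.68) = (1.1974,4.5187)
  v3: (1-0.071)·(-3.38,2.75) + 0.071·(-3.75,2.26) = (-3.4063,2.7152)
  v4: (1-0.071)·(-2.88,-0.94) + 0.071·(-7.3,-3.56) = (-3.1938,-1.1260)
  v5: (1-0.071)·(-1.36,-4.36) + 0.071·(-1.37,-6.58) = (-1.3607,-4.5176)
  v6: (1-0.071)·(0.4,-2.46) + 0.071·(1.24,-6.52) = (0.4596,-2.7483)
  v7: (1-0.071)·(1.86,-0.74) + 0.071·(6.54,-3.54) = (2.1923,-0.9388)
Shoelace sum Σ(x_i·y_{i+1} − x_{i+1}·y_i):
  i=1: 2.5826·4.5187 − 1.1974·1.2240 = +10.2044 (running +10.2044)
  i=2: 1.1974·2.7152 − -3.4063·4.5187 = +18.6434 (running +28.8478)
  i=3: -3.4063·-1.1260 − -3.1938·2.7152 = +12.5074 (running +41.3552)
  i=4: -3.1938·-4.5176 − -1.3607·-1.1260 = +12.8963 (running +54.2515)
  i=5: -1.3607·-2.7483 − 0.4596·-4.5176 = +5.8161 (running +60.0676)
  i=6: 0.4596·-0.9388 − 2.1923·-2.7483 = +5.5934 (running +65.6610)
  i=7: 2.1923·1.2240 − 2.5826·-0.9388 = +5.1078 (running +70.7688)
Area = |Σ|/2 = |70.7688|/2 = 35.3844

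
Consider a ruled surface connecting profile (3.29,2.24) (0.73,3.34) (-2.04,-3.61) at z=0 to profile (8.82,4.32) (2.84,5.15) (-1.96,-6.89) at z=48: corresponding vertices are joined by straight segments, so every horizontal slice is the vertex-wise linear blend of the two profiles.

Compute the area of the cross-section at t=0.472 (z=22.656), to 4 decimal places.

Area at t=0.472: 21.3327

Cross-section at t=0.472: each vertex is (1-t)·p0[i] + t·p1[i].
  v1: (1-0.472)·(3.29,2.24) + 0.472·(8.82,4.32) = (5.9002,3.2218)
  v2: (1-0.472)·(0.73,3.34) + 0.472·(2.84,5.15) = (1.7259,4.1943)
  v3: (1-0.472)·(-2.04,-3.61) + 0.472·(-1.96,-6.89) = (-2.0022,-5.1582)
Shoelace sum Σ(x_i·y_{i+1} − x_{i+1}·y_i):
  i=1: 5.9002·4.1943 − 1.7259·3.2218 = +19.1867 (running +19.1867)
  i=2: 1.7259·-5.1582 − -2.0022·4.1943 = -0.5045 (running +18.6821)
  i=3: -2.0022·3.2218 − 5.9002·-5.1582 = +23.9832 (running +42.6654)
Area = |Σ|/2 = |42.6654|/2 = 21.3327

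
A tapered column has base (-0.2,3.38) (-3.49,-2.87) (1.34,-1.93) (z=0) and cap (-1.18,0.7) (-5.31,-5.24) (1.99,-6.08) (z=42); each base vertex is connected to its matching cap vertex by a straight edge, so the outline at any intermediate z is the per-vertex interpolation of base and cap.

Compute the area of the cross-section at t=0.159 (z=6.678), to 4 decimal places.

Area at t=0.159: 15.0677

Cross-section at t=0.159: each vertex is (1-t)·p0[i] + t·p1[i].
  v1: (1-0.159)·(-0.2,3.38) + 0.159·(-1.18,0.7) = (-0.3558,2.9539)
  v2: (1-0.159)·(-3.49,-2.87) + 0.159·(-5.31,-5.24) = (-3.7794,-3.2468)
  v3: (1-0.159)·(1.34,-1.93) + 0.159·(1.99,-6.08) = (1.4434,-2.5899)
Shoelace sum Σ(x_i·y_{i+1} − x_{i+1}·y_i):
  i=1: -0.3558·-3.2468 − -3.7794·2.9539 = +12.3191 (running +12.3191)
  i=2: -3.7794·-2.5899 − 1.4434·-3.2468 = +14.4743 (running +26.7935)
  i=3: 1.4434·2.9539 − -0.3558·-2.5899 = +3.3420 (running +30.1354)
Area = |Σ|/2 = |30.1354|/2 = 15.0677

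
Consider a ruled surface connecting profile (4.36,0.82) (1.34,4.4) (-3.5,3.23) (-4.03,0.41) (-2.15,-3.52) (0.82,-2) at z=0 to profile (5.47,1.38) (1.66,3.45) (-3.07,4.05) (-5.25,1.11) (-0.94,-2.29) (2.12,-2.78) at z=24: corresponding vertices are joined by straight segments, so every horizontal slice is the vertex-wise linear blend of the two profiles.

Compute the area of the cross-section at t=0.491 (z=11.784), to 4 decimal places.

Area at t=0.491: 43.1418

Cross-section at t=0.491: each vertex is (1-t)·p0[i] + t·p1[i].
  v1: (1-0.491)·(4.36,0.82) + 0.491·(5.47,1.38) = (4.9050,1.0950)
  v2: (1-0.491)·(1.34,4.4) + 0.491·(1.66,3.45) = (1.4971,3.9336)
  v3: (1-0.491)·(-3.5,3.23) + 0.491·(-3.07,4.05) = (-3.2889,3.6326)
  v4: (1-0.491)·(-4.03,0.41) + 0.491·(-5.25,1.11) = (-4.6290,0.7537)
  v5: (1-0.491)·(-2.15,-3.52) + 0.491·(-0.94,-2.29) = (-1.5559,-2.9161)
  v6: (1-0.491)·(0.82,-2) + 0.491·(2.12,-2.78) = (1.4583,-2.3830)
Shoelace sum Σ(x_i·y_{i+1} − x_{i+1}·y_i):
  i=1: 4.9050·3.9336 − 1.4971·1.0950 = +17.6548 (running +17.6548)
  i=2: 1.4971·3.6326 − -3.2889·3.9336 = +18.3754 (running +36.0302)
  i=3: -3.2889·0.7537 − -4.6290·3.6326 = +14.3366 (running +50.3669)
  i=4: -4.6290·-2.9161 − -1.5559·0.7537 = +14.6712 (running +65.0381)
  i=5: -1.5559·-2.3830 − 1.4583·-2.9161 = +7.9602 (running +72.9982)
  i=6: 1.4583·1.0950 − 4.9050·-2.3830 = +13.2853 (running +86.2836)
Area = |Σ|/2 = |86.2836|/2 = 43.1418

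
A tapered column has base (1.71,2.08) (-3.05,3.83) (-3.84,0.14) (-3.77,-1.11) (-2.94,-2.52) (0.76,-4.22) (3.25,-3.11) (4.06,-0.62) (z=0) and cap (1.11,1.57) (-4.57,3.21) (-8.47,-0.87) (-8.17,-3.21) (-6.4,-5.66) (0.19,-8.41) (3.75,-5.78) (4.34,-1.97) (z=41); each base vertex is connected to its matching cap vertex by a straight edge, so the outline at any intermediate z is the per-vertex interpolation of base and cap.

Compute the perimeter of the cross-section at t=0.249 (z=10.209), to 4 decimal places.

Cross-section at t=0.249: each vertex is (1-t)·p0[i] + t·p1[i].
  v1: (1-0.249)·(1.71,2.08) + 0.249·(1.11,1.57) = (1.5606,1.9530)
  v2: (1-0.249)·(-3.05,3.83) + 0.249·(-4.57,3.21) = (-3.4285,3.6756)
  v3: (1-0.249)·(-3.84,0.14) + 0.249·(-8.47,-0.87) = (-4.9929,-0.1115)
  v4: (1-0.249)·(-3.77,-1.11) + 0.249·(-8.17,-3.21) = (-4.8656,-1.6329)
  v5: (1-0.249)·(-2.94,-2.52) + 0.249·(-6.4,-5.66) = (-3.8015,-3.3019)
  v6: (1-0.249)·(0.76,-4.22) + 0.249·(0.19,-8.41) = (0.6181,-5.2633)
  v7: (1-0.249)·(3.25,-3.11) + 0.249·(3.75,-5.78) = (3.3745,-3.7748)
  v8: (1-0.249)·(4.06,-0.62) + 0.249·(4.34,-1.97) = (4.1297,-0.9561)
Perimeter = Σ |v_{i+1} − v_i|:
  edge 1→2: √(-4.9891² + 1.7226²) = 5.2781 (running 5.2781)
  edge 2→3: √(-1.5644² + -3.7871²) = 4.0975 (running 9.3756)
  edge 3→4: √(0.1273² + -1.5214²) = 1.5267 (running 10.9023)
  edge 4→5: √(1.0641² + -1.6690²) = 1.9793 (running 12.8816)
  edge 5→6: √(4.4196² + -1.9614²) = 4.8353 (running 17.7169)
  edge 6→7: √(2.7564² + 1.4885²) = 3.1326 (running 20.8496)
  edge 7→8: √(0.7552² + 2.8187²) = 2.9181 (running 23.7677)
  edge 8→1: √(-2.5691² + 2.9092²) = 3.8812 (running 27.6489)
Perimeter = 27.6489

Perimeter at t=0.249: 27.6489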